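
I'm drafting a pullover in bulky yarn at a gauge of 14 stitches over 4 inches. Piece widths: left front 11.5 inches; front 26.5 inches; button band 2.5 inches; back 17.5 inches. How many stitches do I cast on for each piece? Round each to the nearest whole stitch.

Rate = 14/4 = 3.5 sts per in.
left front: 11.5 × 3.5 = 40.25 → 40.
front: 26.5 × 3.5 = 92.75 → 93.
button band: 2.5 × 3.5 = 8.75 → 9.
back: 17.5 × 3.5 = 61.25 → 61.

left front 40; front 93; button band 9; back 61.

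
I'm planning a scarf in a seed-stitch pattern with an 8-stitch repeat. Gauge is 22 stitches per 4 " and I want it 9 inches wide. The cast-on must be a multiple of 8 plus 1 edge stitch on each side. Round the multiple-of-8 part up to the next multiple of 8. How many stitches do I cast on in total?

Cast on 50 stitches.

22 / 4 = 5.5 sts per inch.
9 × 5.5 = 49.50 sts.
Less 2 edge sts → 47.50 for the repeat.
Next multiple of 8: 48.
Add back 2 edge sts → 50.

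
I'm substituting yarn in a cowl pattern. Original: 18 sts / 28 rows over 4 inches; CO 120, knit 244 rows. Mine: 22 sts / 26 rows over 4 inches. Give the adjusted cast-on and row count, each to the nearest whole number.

Cast on 147 stitches; work 227 rows.

Stitches: 120 × 22/18 = 146.67 → 147.
Rows: 244 × 26/28 = 226.57 → 227.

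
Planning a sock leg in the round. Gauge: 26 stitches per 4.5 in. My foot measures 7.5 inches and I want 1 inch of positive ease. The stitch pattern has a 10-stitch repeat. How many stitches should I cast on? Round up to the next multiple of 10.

CO 50 sts.

Finished = 7.5 + 1 = 8.5 inches.
26 / 4.5 = 5.778 sts/in.
8.5 × 5.778 = 49.11 sts.
Next multiple of 10: 50.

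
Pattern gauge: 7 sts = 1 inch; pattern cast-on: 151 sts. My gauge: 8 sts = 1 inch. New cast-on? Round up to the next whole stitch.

Scale factor = 8 / 7 = 1.143.
151 × 8 / 7 = 172.57 sts.
→ 173 sts.

Cast on 173 stitches.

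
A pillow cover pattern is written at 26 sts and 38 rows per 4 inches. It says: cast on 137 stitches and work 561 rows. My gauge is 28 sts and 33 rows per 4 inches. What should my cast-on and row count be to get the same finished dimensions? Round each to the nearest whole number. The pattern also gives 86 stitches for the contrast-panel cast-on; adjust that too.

Cast on 148 stitches; work 487 rows; contrast-panel cast-on 93 stitches.

Stitches: 137 × 28/26 = 147.54 → 148.
Rows: 561 × 33/38 = 487.18 → 487.
contrast-panel cast-on: 86 × 28/26 = 92.62 → 93.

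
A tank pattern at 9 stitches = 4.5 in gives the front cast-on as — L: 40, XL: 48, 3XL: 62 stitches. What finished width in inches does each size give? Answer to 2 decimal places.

9/4.5 = 2 sts per in.
L: 40 / 2 = 20.000 → 20.00 in.
XL: 48 / 2 = 24.000 → 24.00 in.
3XL: 62 / 2 = 31.000 → 31.00 in.

L 20.00 inches; XL 24.00 inches; 3XL 31.00 inches.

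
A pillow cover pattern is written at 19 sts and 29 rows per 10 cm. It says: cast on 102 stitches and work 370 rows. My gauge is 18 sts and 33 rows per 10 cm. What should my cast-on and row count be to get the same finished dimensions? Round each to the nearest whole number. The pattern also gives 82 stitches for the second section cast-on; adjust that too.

Cast on 97 stitches; work 421 rows; second section cast-on 78 stitches.

Stitches: 102 × 18/19 = 96.63 → 97.
Rows: 370 × 33/29 = 421.03 → 421.
second section cast-on: 82 × 18/19 = 77.68 → 78.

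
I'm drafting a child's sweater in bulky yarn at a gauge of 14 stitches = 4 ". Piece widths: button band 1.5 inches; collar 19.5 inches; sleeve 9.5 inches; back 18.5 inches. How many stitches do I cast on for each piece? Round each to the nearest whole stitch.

button band 5; collar 68; sleeve 33; back 65.

Rate = 14/4 = 3.5 sts per in.
button band: 1.5 × 3.5 = 5.25 → 5.
collar: 19.5 × 3.5 = 68.25 → 68.
sleeve: 9.5 × 3.5 = 33.25 → 33.
back: 18.5 × 3.5 = 64.75 → 65.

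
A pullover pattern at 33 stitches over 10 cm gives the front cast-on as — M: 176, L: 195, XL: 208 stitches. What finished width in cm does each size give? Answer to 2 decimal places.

33/10 = 3.3 sts per cm.
M: 176 / 3.3 = 53.333 → 53.33 cm.
L: 195 / 3.3 = 59.091 → 59.09 cm.
XL: 208 / 3.3 = 63.030 → 63.03 cm.

M 53.33 cm; L 59.09 cm; XL 63.03 cm.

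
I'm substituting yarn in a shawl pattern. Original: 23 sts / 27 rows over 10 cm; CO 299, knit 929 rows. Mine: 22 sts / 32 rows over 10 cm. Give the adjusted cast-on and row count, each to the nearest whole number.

Cast on 286 stitches; work 1101 rows.

Stitches: 299 × 22/23 = 286.00 → 286.
Rows: 929 × 32/27 = 1101.04 → 1101.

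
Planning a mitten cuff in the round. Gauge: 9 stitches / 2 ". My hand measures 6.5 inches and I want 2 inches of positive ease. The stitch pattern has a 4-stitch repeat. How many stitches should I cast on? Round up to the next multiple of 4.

40 stitches.

Finished = 6.5 + 2 = 8.5 inches.
9 / 2 = 4.5 sts/in.
8.5 × 4.5 = 38.25 sts.
Next multiple of 4: 40.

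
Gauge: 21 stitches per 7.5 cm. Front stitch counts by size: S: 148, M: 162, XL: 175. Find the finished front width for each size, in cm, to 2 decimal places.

S 52.86 cm; M 57.86 cm; XL 62.50 cm.

21/7.5 = 2.8 sts per cm.
S: 148 / 2.8 = 52.857 → 52.86 cm.
M: 162 / 2.8 = 57.857 → 57.86 cm.
XL: 175 / 2.8 = 62.500 → 62.50 cm.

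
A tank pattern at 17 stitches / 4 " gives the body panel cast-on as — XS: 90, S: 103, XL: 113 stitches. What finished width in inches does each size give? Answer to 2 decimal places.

17/4 = 4.25 sts per in.
XS: 90 / 4.25 = 21.176 → 21.18 in.
S: 103 / 4.25 = 24.235 → 24.24 in.
XL: 113 / 4.25 = 26.588 → 26.59 in.

XS 21.18 inches; S 24.24 inches; XL 26.59 inches.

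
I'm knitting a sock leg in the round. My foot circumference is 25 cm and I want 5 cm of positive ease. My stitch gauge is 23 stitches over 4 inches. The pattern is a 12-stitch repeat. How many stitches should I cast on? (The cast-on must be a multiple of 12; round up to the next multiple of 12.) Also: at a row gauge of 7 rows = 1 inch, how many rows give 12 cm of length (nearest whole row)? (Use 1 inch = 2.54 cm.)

Finished = 25 + 5 = 30 cm.
30 cm × 1/2.54 = 11.81 inches.
23/4 = 5.75 sts per in; 11.81 × 5.75 = 67.91 sts.
Next multiple of 12 → 72.
12 cm = 4.72 inches; × 7 = 33.07 → 33 rows.

Cast on 72 stitches; work 33 rows.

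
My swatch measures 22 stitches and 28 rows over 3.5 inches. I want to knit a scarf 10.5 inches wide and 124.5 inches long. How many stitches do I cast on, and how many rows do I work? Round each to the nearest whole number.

Stitch gauge = 22/3.5 = 6.286 sts/in; 10.5 × 6.286 = 66.00 → 66 sts.
Row gauge = 28/3.5 = 8 rows/in; 124.5 × 8 = 996.00 → 996 rows.

Cast on 66 stitches and work 996 rows.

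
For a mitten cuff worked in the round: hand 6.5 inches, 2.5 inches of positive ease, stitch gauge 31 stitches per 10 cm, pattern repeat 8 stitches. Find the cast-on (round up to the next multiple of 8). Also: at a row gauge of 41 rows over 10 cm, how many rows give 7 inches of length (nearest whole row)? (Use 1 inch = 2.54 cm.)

Finished = 6.5 + 2.5 = 9 inches.
9 inches × 2.54 = 22.86 cm.
31/10 = 3.1 sts per cm; 22.86 × 3.1 = 70.87 sts.
Next multiple of 8 → 72.
7 inches = 17.78 cm; × 4.1 = 72.90 → 73 rows.

Cast on 72 stitches; work 73 rows.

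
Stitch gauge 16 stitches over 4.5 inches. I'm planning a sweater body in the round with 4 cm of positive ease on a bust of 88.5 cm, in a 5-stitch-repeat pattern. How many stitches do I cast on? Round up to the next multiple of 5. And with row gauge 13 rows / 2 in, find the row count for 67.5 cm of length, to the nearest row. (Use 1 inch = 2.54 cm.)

Cast on 130 stitches; work 173 rows.

Finished = 88.5 + 4 = 92.5 cm.
92.5 cm × 1/2.54 = 36.42 inches.
16/4.5 = 3.556 sts per in; 36.42 × 3.556 = 129.48 sts.
Next multiple of 5 → 130.
67.5 cm = 26.57 inches; × 6.5 = 172.74 → 173 rows.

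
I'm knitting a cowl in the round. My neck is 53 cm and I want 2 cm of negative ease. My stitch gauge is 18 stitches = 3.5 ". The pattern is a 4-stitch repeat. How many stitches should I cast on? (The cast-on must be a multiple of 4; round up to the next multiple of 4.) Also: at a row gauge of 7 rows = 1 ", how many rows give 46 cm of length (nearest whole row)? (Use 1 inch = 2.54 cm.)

Finished = 53 − 2 = 51 cm.
51 cm × 1/2.54 = 20.08 inches.
18/3.5 = 5.143 sts per in; 20.08 × 5.143 = 103.26 sts.
Next multiple of 4 → 104.
46 cm = 18.11 inches; × 7 = 126.77 → 127 rows.

Cast on 104 stitches; work 127 rows.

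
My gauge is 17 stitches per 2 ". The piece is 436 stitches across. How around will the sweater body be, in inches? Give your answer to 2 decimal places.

51.29 inches.

17 stitches / 2 inch = 8.5 stitches per inch.
436 / 8.5 = 51.294 inches.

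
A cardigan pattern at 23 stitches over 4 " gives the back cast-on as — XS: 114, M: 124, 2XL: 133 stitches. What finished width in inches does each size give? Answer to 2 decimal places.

XS 19.83 inches; M 21.57 inches; 2XL 23.13 inches.

23/4 = 5.75 sts per in.
XS: 114 / 5.75 = 19.826 → 19.83 in.
M: 124 / 5.75 = 21.565 → 21.57 in.
2XL: 133 / 5.75 = 23.130 → 23.13 in.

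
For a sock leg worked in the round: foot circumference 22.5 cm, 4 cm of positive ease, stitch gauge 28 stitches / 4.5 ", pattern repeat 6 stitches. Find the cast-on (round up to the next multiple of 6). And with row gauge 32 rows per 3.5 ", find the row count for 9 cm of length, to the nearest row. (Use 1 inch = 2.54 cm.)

Finished = 22.5 + 4 = 26.5 cm.
26.5 cm × 1/2.54 = 10.43 inches.
28/4.5 = 6.222 sts per in; 10.43 × 6.222 = 64.92 sts.
Next multiple of 6 → 66.
9 cm = 3.54 inches; × 9.143 = 32.40 → 32 rows.

Cast on 66 stitches; work 32 rows.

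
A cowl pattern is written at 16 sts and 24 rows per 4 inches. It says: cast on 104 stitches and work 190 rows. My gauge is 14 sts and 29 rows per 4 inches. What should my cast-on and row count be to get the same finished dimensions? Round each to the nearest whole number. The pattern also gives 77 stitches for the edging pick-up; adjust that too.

Cast on 91 stitches; work 230 rows; edging pick-up 67 stitches.

Stitches: 104 × 14/16 = 91.00 → 91.
Rows: 190 × 29/24 = 229.58 → 230.
edging pick-up: 77 × 14/16 = 67.38 → 67.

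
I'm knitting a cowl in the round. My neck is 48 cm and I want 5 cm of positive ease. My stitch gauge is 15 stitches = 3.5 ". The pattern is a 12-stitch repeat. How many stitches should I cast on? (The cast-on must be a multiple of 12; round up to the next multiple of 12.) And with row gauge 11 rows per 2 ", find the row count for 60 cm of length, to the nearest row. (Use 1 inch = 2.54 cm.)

Cast on 96 stitches; work 130 rows.

Finished = 48 + 5 = 53 cm.
53 cm × 1/2.54 = 20.87 inches.
15/3.5 = 4.286 sts per in; 20.87 × 4.286 = 89.43 sts.
Next multiple of 12 → 96.
60 cm = 23.62 inches; × 5.5 = 129.92 → 130 rows.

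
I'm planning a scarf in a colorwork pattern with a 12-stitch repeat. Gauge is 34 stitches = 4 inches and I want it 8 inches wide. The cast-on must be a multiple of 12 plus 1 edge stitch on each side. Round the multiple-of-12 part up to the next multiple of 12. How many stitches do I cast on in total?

Cast on 74 stitches.

34 / 4 = 8.5 sts per inch.
8 × 8.5 = 68.00 sts.
Less 2 edge sts → 66.00 for the repeat.
Next multiple of 12: 72.
Add back 2 edge sts → 74.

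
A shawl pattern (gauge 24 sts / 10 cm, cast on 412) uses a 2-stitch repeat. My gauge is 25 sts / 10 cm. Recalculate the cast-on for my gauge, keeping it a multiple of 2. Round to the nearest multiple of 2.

Cast on 430 stitches.

412 × 25 / 24 = 429.17.
Nearest multiple of 2: 430.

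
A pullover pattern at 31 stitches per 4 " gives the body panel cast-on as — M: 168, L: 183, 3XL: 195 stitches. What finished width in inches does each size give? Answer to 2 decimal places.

31/4 = 7.75 sts per in.
M: 168 / 7.75 = 21.677 → 21.68 in.
L: 183 / 7.75 = 23.613 → 23.61 in.
3XL: 195 / 7.75 = 25.161 → 25.16 in.

M 21.68 inches; L 23.61 inches; 3XL 25.16 inches.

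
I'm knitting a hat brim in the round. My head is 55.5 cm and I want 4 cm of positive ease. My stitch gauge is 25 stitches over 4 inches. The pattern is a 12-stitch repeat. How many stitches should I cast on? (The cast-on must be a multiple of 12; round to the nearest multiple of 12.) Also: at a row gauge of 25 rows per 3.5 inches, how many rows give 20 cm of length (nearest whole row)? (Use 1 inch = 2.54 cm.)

Cast on 144 stitches; work 56 rows.

Finished = 55.5 + 4 = 59.5 cm.
59.5 cm × 1/2.54 = 23.43 inches.
25/4 = 6.25 sts per in; 23.43 × 6.25 = 146.41 sts.
Nearest multiple of 12 → 144.
20 cm = 7.87 inches; × 7.143 = 56.24 → 56 rows.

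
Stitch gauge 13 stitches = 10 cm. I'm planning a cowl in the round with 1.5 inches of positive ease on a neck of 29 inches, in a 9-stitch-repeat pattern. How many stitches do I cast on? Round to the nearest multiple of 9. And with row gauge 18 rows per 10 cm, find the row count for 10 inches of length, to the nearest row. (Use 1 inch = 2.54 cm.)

Cast on 99 stitches; work 46 rows.

Finished = 29 + 1.5 = 30.5 inches.
30.5 inches × 2.54 = 77.47 cm.
13/10 = 1.3 sts per cm; 77.47 × 1.3 = 100.71 sts.
Nearest multiple of 9 → 99.
10 inches = 25.40 cm; × 1.8 = 45.72 → 46 rows.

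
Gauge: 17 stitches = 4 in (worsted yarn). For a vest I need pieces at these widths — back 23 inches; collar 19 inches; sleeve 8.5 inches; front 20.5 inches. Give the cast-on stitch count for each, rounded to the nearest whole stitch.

Rate = 17/4 = 4.25 sts per in.
back: 23 × 4.25 = 97.75 → 98.
collar: 19 × 4.25 = 80.75 → 81.
sleeve: 8.5 × 4.25 = 36.12 → 36.
front: 20.5 × 4.25 = 87.12 → 87.

back 98; collar 81; sleeve 36; front 87.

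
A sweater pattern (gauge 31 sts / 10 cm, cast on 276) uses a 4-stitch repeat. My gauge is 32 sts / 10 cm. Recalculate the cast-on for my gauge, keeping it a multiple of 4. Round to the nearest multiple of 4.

276 × 32 / 31 = 284.90.
Nearest multiple of 4: 284.

CO 284 sts.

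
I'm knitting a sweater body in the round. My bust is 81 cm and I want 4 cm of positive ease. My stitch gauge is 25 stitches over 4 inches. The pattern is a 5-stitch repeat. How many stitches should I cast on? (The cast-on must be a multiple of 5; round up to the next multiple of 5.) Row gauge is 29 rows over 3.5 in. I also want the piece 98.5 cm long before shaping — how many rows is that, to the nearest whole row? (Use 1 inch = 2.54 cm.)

Cast on 210 stitches; work 321 rows.

Finished = 81 + 4 = 85 cm.
85 cm × 1/2.54 = 33.46 inches.
25/4 = 6.25 sts per in; 33.46 × 6.25 = 209.15 sts.
Next multiple of 5 → 210.
98.5 cm = 38.78 inches; × 8.286 = 321.32 → 321 rows.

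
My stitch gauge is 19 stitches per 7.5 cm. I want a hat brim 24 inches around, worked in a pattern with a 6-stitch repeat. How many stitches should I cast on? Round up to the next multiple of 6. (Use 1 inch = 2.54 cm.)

24 in = 24 × 2.54 = 60.96 cm.
19 / 7.5 = 2.533 sts/cm.
60.96 × 2.533 = 154.43 sts.
→ 156.

CO 156 sts.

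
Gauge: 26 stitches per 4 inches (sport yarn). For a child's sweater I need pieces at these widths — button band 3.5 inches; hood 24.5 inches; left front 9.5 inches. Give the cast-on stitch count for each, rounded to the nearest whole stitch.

button band 23; hood 159; left front 62.

Rate = 26/4 = 6.5 sts per in.
button band: 3.5 × 6.5 = 22.75 → 23.
hood: 24.5 × 6.5 = 159.25 → 159.
left front: 9.5 × 6.5 = 61.75 → 62.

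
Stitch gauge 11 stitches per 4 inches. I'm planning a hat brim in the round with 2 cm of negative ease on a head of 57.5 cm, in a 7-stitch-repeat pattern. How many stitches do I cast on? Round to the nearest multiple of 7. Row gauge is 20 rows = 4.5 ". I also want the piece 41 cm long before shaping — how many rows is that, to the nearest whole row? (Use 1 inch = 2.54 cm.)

Cast on 63 stitches; work 72 rows.

Finished = 57.5 − 2 = 55.5 cm.
55.5 cm × 1/2.54 = 21.85 inches.
11/4 = 2.75 sts per in; 21.85 × 2.75 = 60.09 sts.
Nearest multiple of 7 → 63.
41 cm = 16.14 inches; × 4.444 = 71.74 → 72 rows.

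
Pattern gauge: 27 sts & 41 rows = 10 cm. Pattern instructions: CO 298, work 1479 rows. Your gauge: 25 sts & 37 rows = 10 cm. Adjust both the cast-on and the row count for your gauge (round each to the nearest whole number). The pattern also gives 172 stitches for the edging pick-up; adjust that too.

Cast on 276 stitches; work 1335 rows; edging pick-up 159 stitches.

Stitches: 298 × 25/27 = 275.93 → 276.
Rows: 1479 × 37/41 = 1334.71 → 1335.
edging pick-up: 172 × 25/27 = 159.26 → 159.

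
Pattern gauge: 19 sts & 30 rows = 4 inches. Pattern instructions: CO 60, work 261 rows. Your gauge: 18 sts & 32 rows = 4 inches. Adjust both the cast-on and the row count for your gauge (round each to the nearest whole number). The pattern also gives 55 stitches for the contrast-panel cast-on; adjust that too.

Stitches: 60 × 18/19 = 56.84 → 57.
Rows: 261 × 32/30 = 278.40 → 278.
contrast-panel cast-on: 55 × 18/19 = 52.11 → 52.

Cast on 57 stitches; work 278 rows; contrast-panel cast-on 52 stitches.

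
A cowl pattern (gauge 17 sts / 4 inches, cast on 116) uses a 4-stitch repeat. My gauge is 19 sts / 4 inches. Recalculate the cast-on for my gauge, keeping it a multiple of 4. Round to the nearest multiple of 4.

Cast on 128 stitches.

116 × 19 / 17 = 129.65.
Nearest multiple of 4: 128.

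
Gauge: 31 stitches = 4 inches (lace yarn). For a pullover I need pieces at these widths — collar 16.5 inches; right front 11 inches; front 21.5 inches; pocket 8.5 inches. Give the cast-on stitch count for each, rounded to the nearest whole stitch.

collar 128; right front 85; front 167; pocket 66.

Rate = 31/4 = 7.75 sts per in.
collar: 16.5 × 7.75 = 127.88 → 128.
right front: 11 × 7.75 = 85.25 → 85.
front: 21.5 × 7.75 = 166.62 → 167.
pocket: 8.5 × 7.75 = 65.88 → 66.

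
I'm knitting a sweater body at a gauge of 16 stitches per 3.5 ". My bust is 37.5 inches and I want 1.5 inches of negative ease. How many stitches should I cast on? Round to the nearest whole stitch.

Finished = 37.5 − 1.5 = 36 in.
16 / 3.5 = 4.571 sts per inch.
36.00 × 4.571 = 164.57 sts.
→ 165 sts.

Cast on 165 stitches.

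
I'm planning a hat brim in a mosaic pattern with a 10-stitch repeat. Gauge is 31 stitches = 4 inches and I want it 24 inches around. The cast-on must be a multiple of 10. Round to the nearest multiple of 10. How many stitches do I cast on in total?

31 / 4 = 7.75 sts per inch.
24 × 7.75 = 186.00 sts.
Nearest multiple of 10: 190.

Cast on 190 stitches.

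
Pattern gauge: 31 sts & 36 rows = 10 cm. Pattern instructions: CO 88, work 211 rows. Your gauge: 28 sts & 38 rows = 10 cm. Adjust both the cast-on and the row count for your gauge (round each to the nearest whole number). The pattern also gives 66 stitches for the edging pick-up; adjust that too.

Cast on 79 stitches; work 223 rows; edging pick-up 60 stitches.

Stitches: 88 × 28/31 = 79.48 → 79.
Rows: 211 × 38/36 = 222.72 → 223.
edging pick-up: 66 × 28/31 = 59.61 → 60.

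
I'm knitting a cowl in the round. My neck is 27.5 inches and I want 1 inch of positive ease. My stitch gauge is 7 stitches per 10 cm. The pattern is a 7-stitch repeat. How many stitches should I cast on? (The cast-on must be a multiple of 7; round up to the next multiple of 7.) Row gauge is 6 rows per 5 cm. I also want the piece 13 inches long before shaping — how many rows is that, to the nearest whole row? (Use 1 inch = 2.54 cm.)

Cast on 56 stitches; work 40 rows.

Finished = 27.5 + 1 = 28.5 inches.
28.5 inches × 2.54 = 72.39 cm.
7/10 = 0.7 sts per cm; 72.39 × 0.7 = 50.67 sts.
Next multiple of 7 → 56.
13 inches = 33.02 cm; × 1.2 = 39.62 → 40 rows.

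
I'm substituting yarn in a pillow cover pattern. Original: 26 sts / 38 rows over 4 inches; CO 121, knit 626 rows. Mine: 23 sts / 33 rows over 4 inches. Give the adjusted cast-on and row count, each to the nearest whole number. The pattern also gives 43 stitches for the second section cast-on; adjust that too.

Cast on 107 stitches; work 544 rows; second section cast-on 38 stitches.

Stitches: 121 × 23/26 = 107.04 → 107.
Rows: 626 × 33/38 = 543.63 → 544.
second section cast-on: 43 × 23/26 = 38.04 → 38.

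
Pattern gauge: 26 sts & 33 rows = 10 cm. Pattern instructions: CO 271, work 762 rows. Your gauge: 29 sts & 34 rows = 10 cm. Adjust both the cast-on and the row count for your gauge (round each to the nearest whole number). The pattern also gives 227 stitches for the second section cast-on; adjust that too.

Cast on 302 stitches; work 785 rows; second section cast-on 253 stitches.

Stitches: 271 × 29/26 = 302.27 → 302.
Rows: 762 × 34/33 = 785.09 → 785.
second section cast-on: 227 × 29/26 = 253.19 → 253.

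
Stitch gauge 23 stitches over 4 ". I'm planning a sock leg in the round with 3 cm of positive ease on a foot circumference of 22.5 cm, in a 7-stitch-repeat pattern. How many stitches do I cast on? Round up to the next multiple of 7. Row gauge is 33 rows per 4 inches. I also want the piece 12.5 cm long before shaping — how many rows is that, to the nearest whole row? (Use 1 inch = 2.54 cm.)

Finished = 22.5 + 3 = 25.5 cm.
25.5 cm × 1/2.54 = 10.04 inches.
23/4 = 5.75 sts per in; 10.04 × 5.75 = 57.73 sts.
Next multiple of 7 → 63.
12.5 cm = 4.92 inches; × 8.25 = 40.60 → 41 rows.

Cast on 63 stitches; work 41 rows.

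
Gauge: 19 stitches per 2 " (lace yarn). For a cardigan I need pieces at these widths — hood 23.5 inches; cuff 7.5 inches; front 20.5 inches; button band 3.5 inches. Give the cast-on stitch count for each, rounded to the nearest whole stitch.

hood 223; cuff 71; front 195; button band 33.

Rate = 19/2 = 9.5 sts per in.
hood: 23.5 × 9.5 = 223.25 → 223.
cuff: 7.5 × 9.5 = 71.25 → 71.
front: 20.5 × 9.5 = 194.75 → 195.
button band: 3.5 × 9.5 = 33.25 → 33.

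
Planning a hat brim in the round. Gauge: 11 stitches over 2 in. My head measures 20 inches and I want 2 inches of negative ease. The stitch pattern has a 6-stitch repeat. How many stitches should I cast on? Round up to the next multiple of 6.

Finished = 20 − 2 = 18 inches.
11 / 2 = 5.5 sts/in.
18 × 5.5 = 99.00 sts.
Next multiple of 6: 102.

CO 102 sts.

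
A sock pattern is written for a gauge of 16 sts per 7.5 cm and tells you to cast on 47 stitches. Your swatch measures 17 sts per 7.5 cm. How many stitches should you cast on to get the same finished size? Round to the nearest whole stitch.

Scale factor = 17 / 16 = 1.062.
47 × 17 / 16 = 49.94 sts.
→ 50 sts.

Cast on 50 stitches.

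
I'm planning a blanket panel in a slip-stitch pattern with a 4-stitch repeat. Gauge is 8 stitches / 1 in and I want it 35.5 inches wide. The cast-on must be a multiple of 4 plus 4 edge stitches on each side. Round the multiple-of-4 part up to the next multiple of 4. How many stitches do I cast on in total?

284 stitches.

8 / 1 = 8 sts per inch.
35.5 × 8 = 284.00 sts.
Less 8 edge sts → 276.00 for the repeat.
Next multiple of 4: 276.
Add back 8 edge sts → 284.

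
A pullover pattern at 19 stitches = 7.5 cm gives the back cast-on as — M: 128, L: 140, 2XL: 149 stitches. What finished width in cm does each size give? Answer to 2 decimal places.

19/7.5 = 2.533 sts per cm.
M: 128 / 2.533 = 50.526 → 50.53 cm.
L: 140 / 2.533 = 55.263 → 55.26 cm.
2XL: 149 / 2.533 = 58.816 → 58.82 cm.

M 50.53 cm; L 55.26 cm; 2XL 58.82 cm.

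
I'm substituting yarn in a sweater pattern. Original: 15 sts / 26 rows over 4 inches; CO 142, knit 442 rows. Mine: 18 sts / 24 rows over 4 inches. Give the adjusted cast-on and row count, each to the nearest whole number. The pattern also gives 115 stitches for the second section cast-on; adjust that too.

Cast on 170 stitches; work 408 rows; second section cast-on 138 stitches.

Stitches: 142 × 18/15 = 170.40 → 170.
Rows: 442 × 24/26 = 408.00 → 408.
second section cast-on: 115 × 18/15 = 138.00 → 138.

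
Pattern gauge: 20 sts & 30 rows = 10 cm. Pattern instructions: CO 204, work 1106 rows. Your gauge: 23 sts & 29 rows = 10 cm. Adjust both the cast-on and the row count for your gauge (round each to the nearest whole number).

Cast on 235 stitches; work 1069 rows.

Stitches: 204 × 23/20 = 234.60 → 235.
Rows: 1106 × 29/30 = 1069.13 → 1069.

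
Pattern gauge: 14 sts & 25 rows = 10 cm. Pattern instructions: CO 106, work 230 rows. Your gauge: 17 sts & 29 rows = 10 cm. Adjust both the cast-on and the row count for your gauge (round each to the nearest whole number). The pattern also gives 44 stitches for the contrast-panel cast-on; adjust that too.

Cast on 129 stitches; work 267 rows; contrast-panel cast-on 53 stitches.

Stitches: 106 × 17/14 = 128.71 → 129.
Rows: 230 × 29/25 = 266.80 → 267.
contrast-panel cast-on: 44 × 17/14 = 53.43 → 53.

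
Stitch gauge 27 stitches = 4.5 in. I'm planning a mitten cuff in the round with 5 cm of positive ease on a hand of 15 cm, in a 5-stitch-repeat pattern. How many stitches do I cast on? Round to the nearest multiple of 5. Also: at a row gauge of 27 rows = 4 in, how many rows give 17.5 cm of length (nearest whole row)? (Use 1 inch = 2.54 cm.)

Cast on 45 stitches; work 47 rows.

Finished = 15 + 5 = 20 cm.
20 cm × 1/2.54 = 7.87 inches.
27/4.5 = 6 sts per in; 7.87 × 6 = 47.24 sts.
Nearest multiple of 5 → 45.
17.5 cm = 6.89 inches; × 6.75 = 46.51 → 47 rows.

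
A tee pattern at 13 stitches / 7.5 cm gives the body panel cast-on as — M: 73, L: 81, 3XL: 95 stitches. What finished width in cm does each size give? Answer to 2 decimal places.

13/7.5 = 1.733 sts per cm.
M: 73 / 1.733 = 42.115 → 42.12 cm.
L: 81 / 1.733 = 46.731 → 46.73 cm.
3XL: 95 / 1.733 = 54.808 → 54.81 cm.

M 42.12 cm; L 46.73 cm; 3XL 54.81 cm.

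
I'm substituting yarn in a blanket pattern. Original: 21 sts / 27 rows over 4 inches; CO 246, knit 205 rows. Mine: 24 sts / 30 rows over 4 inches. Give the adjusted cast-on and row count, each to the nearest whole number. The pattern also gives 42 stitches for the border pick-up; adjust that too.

Cast on 281 stitches; work 228 rows; border pick-up 48 stitches.

Stitches: 246 × 24/21 = 281.14 → 281.
Rows: 205 × 30/27 = 227.78 → 228.
border pick-up: 42 × 24/21 = 48.00 → 48.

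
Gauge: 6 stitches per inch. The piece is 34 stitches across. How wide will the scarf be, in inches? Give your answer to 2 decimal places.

5.67 inches.

6 stitches / 1 inch = 6 stitches per inch.
34 / 6 = 5.667 inches.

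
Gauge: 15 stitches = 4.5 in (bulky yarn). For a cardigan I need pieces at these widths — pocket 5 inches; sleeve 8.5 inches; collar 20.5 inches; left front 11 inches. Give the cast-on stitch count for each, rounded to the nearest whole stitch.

pocket 17; sleeve 28; collar 68; left front 37.

Rate = 15/4.5 = 3.333 sts per in.
pocket: 5 × 3.333 = 16.67 → 17.
sleeve: 8.5 × 3.333 = 28.33 → 28.
collar: 20.5 × 3.333 = 68.33 → 68.
left front: 11 × 3.333 = 36.67 → 37.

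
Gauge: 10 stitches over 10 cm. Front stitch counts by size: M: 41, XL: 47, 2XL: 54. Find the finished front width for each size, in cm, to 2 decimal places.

M 41.00 cm; XL 47.00 cm; 2XL 54.00 cm.

10/10 = 1 sts per cm.
M: 41 / 1 = 41.000 → 41.00 cm.
XL: 47 / 1 = 47.000 → 47.00 cm.
2XL: 54 / 1 = 54.000 → 54.00 cm.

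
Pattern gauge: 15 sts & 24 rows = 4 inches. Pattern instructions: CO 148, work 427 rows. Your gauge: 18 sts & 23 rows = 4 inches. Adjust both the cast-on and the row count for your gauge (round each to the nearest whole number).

Stitches: 148 × 18/15 = 177.60 → 178.
Rows: 427 × 23/24 = 409.21 → 409.

Cast on 178 stitches; work 409 rows.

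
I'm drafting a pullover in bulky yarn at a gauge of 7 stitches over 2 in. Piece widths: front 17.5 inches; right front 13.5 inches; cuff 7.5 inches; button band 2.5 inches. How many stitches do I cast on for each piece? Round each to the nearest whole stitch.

front 61; right front 47; cuff 26; button band 9.

Rate = 7/2 = 3.5 sts per in.
front: 17.5 × 3.5 = 61.25 → 61.
right front: 13.5 × 3.5 = 47.25 → 47.
cuff: 7.5 × 3.5 = 26.25 → 26.
button band: 2.5 × 3.5 = 8.75 → 9.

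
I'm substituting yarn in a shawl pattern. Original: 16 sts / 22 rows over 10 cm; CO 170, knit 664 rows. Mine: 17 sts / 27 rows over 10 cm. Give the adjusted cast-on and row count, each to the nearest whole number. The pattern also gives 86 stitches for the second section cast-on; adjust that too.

Stitches: 170 × 17/16 = 180.62 → 181.
Rows: 664 × 27/22 = 814.91 → 815.
second section cast-on: 86 × 17/16 = 91.38 → 91.

Cast on 181 stitches; work 815 rows; second section cast-on 91 stitches.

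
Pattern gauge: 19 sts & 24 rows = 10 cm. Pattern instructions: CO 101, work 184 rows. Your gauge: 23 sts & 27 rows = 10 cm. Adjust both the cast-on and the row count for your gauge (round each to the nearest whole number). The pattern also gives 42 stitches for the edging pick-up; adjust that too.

Cast on 122 stitches; work 207 rows; edging pick-up 51 stitches.

Stitches: 101 × 23/19 = 122.26 → 122.
Rows: 184 × 27/24 = 207.00 → 207.
edging pick-up: 42 × 23/19 = 50.84 → 51.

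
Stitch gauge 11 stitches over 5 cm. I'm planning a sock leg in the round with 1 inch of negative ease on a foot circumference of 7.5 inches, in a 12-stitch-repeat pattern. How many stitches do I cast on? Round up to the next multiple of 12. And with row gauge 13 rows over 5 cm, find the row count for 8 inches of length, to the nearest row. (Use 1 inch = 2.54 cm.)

Finished = 7.5 − 1 = 6.5 inches.
6.5 inches × 2.54 = 16.51 cm.
11/5 = 2.2 sts per cm; 16.51 × 2.2 = 36.32 sts.
Next multiple of 12 → 48.
8 inches = 20.32 cm; × 2.6 = 52.83 → 53 rows.

Cast on 48 stitches; work 53 rows.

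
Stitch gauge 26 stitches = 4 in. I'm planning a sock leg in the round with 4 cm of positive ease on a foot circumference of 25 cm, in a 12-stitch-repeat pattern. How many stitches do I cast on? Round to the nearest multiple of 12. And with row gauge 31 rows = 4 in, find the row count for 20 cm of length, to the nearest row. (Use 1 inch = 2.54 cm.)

Finished = 25 + 4 = 29 cm.
29 cm × 1/2.54 = 11.42 inches.
26/4 = 6.5 sts per in; 11.42 × 6.5 = 74.21 sts.
Nearest multiple of 12 → 72.
20 cm = 7.87 inches; × 7.75 = 61.02 → 61 rows.

Cast on 72 stitches; work 61 rows.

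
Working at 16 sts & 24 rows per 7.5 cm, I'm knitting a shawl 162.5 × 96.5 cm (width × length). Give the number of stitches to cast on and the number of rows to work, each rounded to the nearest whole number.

Stitch gauge = 16/7.5 = 2.133 sts/cm; 162.5 × 2.133 = 346.67 → 347 sts.
Row gauge = 24/7.5 = 3.2 rows/cm; 96.5 × 3.2 = 308.80 → 309 rows.

Cast on 347 stitches and work 309 rows.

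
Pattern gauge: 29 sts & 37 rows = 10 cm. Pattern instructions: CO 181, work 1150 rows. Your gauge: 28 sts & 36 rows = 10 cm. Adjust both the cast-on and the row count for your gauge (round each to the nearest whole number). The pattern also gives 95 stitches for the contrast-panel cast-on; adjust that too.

Stitches: 181 × 28/29 = 174.76 → 175.
Rows: 1150 × 36/37 = 1118.92 → 1119.
contrast-panel cast-on: 95 × 28/29 = 91.72 → 92.

Cast on 175 stitches; work 1119 rows; contrast-panel cast-on 92 stitches.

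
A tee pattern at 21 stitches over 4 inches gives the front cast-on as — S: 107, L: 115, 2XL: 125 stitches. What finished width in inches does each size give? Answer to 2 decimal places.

21/4 = 5.25 sts per in.
S: 107 / 5.25 = 20.381 → 20.38 in.
L: 115 / 5.25 = 21.905 → 21.90 in.
2XL: 125 / 5.25 = 23.810 → 23.81 in.

S 20.38 inches; L 21.90 inches; 2XL 23.81 inches.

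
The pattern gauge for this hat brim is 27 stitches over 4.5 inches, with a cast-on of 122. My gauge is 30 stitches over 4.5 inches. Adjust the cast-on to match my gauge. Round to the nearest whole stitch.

Scale factor = 30 / 27 = 1.111.
122 × 30 / 27 = 135.56 sts.
→ 136 sts.

Cast on 136 stitches.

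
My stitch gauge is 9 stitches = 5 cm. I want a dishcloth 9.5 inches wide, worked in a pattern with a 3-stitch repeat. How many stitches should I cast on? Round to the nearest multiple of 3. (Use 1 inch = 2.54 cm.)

9.5 in = 9.5 × 2.54 = 24.13 cm.
9 / 5 = 1.8 sts/cm.
24.13 × 1.8 = 43.43 sts.
→ 42.

Cast on 42 stitches.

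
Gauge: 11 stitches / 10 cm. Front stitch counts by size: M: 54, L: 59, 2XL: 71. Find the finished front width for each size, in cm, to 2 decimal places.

M 49.09 cm; L 53.64 cm; 2XL 64.55 cm.

11/10 = 1.1 sts per cm.
M: 54 / 1.1 = 49.091 → 49.09 cm.
L: 59 / 1.1 = 53.636 → 53.64 cm.
2XL: 71 / 1.1 = 64.545 → 64.55 cm.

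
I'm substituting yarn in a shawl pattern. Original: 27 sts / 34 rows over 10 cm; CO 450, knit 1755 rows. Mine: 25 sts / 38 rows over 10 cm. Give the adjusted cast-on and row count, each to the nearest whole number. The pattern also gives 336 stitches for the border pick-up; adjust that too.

Cast on 417 stitches; work 1961 rows; border pick-up 311 stitches.

Stitches: 450 × 25/27 = 416.67 → 417.
Rows: 1755 × 38/34 = 1961.47 → 1961.
border pick-up: 336 × 25/27 = 311.11 → 311.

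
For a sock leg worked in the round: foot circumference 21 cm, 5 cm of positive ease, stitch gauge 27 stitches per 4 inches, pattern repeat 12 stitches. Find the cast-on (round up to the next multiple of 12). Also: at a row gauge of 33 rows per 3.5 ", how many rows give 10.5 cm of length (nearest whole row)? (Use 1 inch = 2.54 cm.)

Cast on 72 stitches; work 39 rows.

Finished = 21 + 5 = 26 cm.
26 cm × 1/2.54 = 10.24 inches.
27/4 = 6.75 sts per in; 10.24 × 6.75 = 69.09 sts.
Next multiple of 12 → 72.
10.5 cm = 4.13 inches; × 9.429 = 38.98 → 39 rows.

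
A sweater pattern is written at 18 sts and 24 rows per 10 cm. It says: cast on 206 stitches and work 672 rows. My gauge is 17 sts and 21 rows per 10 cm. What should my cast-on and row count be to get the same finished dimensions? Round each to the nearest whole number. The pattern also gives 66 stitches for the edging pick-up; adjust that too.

Cast on 195 stitches; work 588 rows; edging pick-up 62 stitches.

Stitches: 206 × 17/18 = 194.56 → 195.
Rows: 672 × 21/24 = 588.00 → 588.
edging pick-up: 66 × 17/18 = 62.33 → 62.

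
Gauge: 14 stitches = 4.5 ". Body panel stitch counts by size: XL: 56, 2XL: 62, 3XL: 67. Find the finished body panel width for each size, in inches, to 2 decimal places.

14/4.5 = 3.111 sts per in.
XL: 56 / 3.111 = 18.000 → 18.00 in.
2XL: 62 / 3.111 = 19.929 → 19.93 in.
3XL: 67 / 3.111 = 21.536 → 21.54 in.

XL 18.00 inches; 2XL 19.93 inches; 3XL 21.54 inches.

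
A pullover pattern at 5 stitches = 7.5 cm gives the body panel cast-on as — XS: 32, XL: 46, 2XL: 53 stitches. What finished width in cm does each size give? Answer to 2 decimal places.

5/7.5 = 0.667 sts per cm.
XS: 32 / 0.667 = 48.000 → 48.00 cm.
XL: 46 / 0.667 = 69.000 → 69.00 cm.
2XL: 53 / 0.667 = 79.500 → 79.50 cm.

XS 48.00 cm; XL 69.00 cm; 2XL 79.50 cm.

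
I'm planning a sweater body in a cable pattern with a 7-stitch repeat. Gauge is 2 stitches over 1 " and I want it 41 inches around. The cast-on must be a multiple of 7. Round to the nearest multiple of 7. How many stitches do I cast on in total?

84 stitches.

2 / 1 = 2 sts per inch.
41 × 2 = 82.00 sts.
Nearest multiple of 7: 84.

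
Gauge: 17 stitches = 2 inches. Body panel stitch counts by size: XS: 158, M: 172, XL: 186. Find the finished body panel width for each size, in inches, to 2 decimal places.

XS 18.59 inches; M 20.24 inches; XL 21.88 inches.

17/2 = 8.5 sts per in.
XS: 158 / 8.5 = 18.588 → 18.59 in.
M: 172 / 8.5 = 20.235 → 20.24 in.
XL: 186 / 8.5 = 21.882 → 21.88 in.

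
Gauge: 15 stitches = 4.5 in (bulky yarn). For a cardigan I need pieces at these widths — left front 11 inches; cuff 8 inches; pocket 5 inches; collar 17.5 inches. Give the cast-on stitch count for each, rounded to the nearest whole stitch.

Rate = 15/4.5 = 3.333 sts per in.
left front: 11 × 3.333 = 36.67 → 37.
cuff: 8 × 3.333 = 26.67 → 27.
pocket: 5 × 3.333 = 16.67 → 17.
collar: 17.5 × 3.333 = 58.33 → 58.

left front 37; cuff 27; pocket 17; collar 58.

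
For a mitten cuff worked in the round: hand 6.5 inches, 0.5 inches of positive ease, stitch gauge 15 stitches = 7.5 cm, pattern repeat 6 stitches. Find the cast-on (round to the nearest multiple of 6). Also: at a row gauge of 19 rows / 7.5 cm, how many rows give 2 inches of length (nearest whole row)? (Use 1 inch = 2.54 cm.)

Cast on 36 stitches; work 13 rows.

Finished = 6.5 + 0.5 = 7 inches.
7 inches × 2.54 = 17.78 cm.
15/7.5 = 2 sts per cm; 17.78 × 2 = 35.56 sts.
Nearest multiple of 6 → 36.
2 inches = 5.08 cm; × 2.533 = 12.87 → 13 rows.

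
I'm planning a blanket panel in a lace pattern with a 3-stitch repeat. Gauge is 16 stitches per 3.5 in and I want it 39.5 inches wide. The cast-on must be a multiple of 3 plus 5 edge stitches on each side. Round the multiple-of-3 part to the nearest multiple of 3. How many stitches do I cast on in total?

16 / 3.5 = 4.571 sts per inch.
39.5 × 4.571 = 180.57 sts.
Less 10 edge sts → 170.57 for the repeat.
Nearest multiple of 3: 171.
Add back 10 edge sts → 181.

Cast on 181 stitches.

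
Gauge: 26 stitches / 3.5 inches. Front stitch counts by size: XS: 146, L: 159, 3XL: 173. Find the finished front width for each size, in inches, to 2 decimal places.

XS 19.65 inches; L 21.40 inches; 3XL 23.29 inches.

26/3.5 = 7.429 sts per in.
XS: 146 / 7.429 = 19.654 → 19.65 in.
L: 159 / 7.429 = 21.404 → 21.40 in.
3XL: 173 / 7.429 = 23.288 → 23.29 in.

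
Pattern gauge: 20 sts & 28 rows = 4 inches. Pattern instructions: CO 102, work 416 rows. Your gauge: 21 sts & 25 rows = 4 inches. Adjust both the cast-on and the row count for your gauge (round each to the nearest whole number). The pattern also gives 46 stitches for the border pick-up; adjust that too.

Stitches: 102 × 21/20 = 107.10 → 107.
Rows: 416 × 25/28 = 371.43 → 371.
border pick-up: 46 × 21/20 = 48.30 → 48.

Cast on 107 stitches; work 371 rows; border pick-up 48 stitches.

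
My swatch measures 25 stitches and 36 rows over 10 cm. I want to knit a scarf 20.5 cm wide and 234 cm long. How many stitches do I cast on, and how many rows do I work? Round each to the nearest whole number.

Stitch gauge = 25/10 = 2.5 sts/cm; 20.5 × 2.5 = 51.25 → 51 sts.
Row gauge = 36/10 = 3.6 rows/cm; 234 × 3.6 = 842.40 → 842 rows.

Cast on 51 stitches and work 842 rows.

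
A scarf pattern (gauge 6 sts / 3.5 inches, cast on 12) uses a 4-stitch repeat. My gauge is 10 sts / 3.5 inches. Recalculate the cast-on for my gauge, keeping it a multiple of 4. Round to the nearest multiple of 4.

12 × 10 / 6 = 20.00.
Nearest multiple of 4: 20.

CO 20 sts.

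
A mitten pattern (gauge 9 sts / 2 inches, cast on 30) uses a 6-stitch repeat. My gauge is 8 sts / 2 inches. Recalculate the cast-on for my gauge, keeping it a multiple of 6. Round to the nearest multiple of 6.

CO 24 sts.

30 × 8 / 9 = 26.67.
Nearest multiple of 6: 24.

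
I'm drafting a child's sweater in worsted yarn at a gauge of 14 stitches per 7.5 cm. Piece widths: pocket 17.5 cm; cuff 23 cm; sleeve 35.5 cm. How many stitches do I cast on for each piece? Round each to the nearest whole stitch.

Rate = 14/7.5 = 1.867 sts per cm.
pocket: 17.5 × 1.867 = 32.67 → 33.
cuff: 23 × 1.867 = 42.93 → 43.
sleeve: 35.5 × 1.867 = 66.27 → 66.

pocket 33; cuff 43; sleeve 66.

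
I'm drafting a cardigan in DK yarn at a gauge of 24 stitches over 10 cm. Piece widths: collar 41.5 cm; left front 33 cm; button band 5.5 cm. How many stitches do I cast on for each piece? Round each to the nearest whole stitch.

Rate = 24/10 = 2.4 sts per cm.
collar: 41.5 × 2.4 = 99.60 → 100.
left front: 33 × 2.4 = 79.20 → 79.
button band: 5.5 × 2.4 = 13.20 → 13.

collar 100; left front 79; button band 13.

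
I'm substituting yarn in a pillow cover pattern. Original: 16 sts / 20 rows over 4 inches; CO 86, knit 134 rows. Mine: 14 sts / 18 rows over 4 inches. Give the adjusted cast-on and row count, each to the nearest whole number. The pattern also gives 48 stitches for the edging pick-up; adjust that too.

Stitches: 86 × 14/16 = 75.25 → 75.
Rows: 134 × 18/20 = 120.60 → 121.
edging pick-up: 48 × 14/16 = 42.00 → 42.

Cast on 75 stitches; work 121 rows; edging pick-up 42 stitches.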